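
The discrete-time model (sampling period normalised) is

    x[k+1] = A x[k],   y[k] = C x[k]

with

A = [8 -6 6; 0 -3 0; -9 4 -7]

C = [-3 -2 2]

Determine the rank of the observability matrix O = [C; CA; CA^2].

2

CA = [[-42, 32, -32]]
CA^2 = [[-48, 28, -28]]
Observability matrix O = [C; CA; CA^2] = [[-3, -2, 2], [-42, 32, -32], [-48, 28, -28]]
The columns c1, c2, c3 of O are linearly dependent: c2 + c3 = 0 (check each entry), so rank(O) ≤ 2.
The 2×2 minor from rows 1, 2, columns 1, 2 is (-3)·32 - (-2)·(-42) = -96 - 84 = -180 ≠ 0, so rank(O) = 2.
rank(O) = 2 < n = 3, so the pair (A, C) is not completely observable.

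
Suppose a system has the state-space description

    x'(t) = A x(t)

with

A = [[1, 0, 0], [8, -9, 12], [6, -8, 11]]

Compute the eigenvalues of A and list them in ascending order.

det(sI - A) = s^3 - (tr A)s^2 + (M11 + M22 + M33)s - det A, where Mii is the 2×2 principal minor of A obtained by deleting row i and column i.
tr A = 1 + (-9) + 11 = 3; M11 = (-9)·11 - 12·(-8) = -99 - (-96) = -3; M22 = 1·11 - 0·6 = 11 - 0 = 11; M33 = 1·(-9) - 0·8 = -9 - 0 = -9; sum of minors = -1.
det A = 1·((-9)·11 - 12·(-8)) - 0·(8·11 - 12·6) + 0·(8·(-8) - (-9)·6) = 1·(-3) - 0·16 + 0·(-10) = -3.
So p(s) = det(sI - A) = s^3 - 3s^2 - s + 3.
Rational-root test: any integer root divides 3. Testing small divisors, s = -1 works: p(-1) = -1 + (-3) + 1 + 3 = 0, so (s + 1) is a factor.
Dividing, p(s) = (s + 1)(s^2 - 4s + 3).
Factor s^2 - 4s + 3: two numbers with sum 4 and product 3 are 3 and 1, so s^2 - 4s + 3 = (s - 3)(s - 1).
Hence p(s) = (s - 3) (s - 1) (s + 1), with roots -1, 1, 3.
At least one eigenvalue has non-negative real part, so the system is not asymptotically stable.

-1, 1, 3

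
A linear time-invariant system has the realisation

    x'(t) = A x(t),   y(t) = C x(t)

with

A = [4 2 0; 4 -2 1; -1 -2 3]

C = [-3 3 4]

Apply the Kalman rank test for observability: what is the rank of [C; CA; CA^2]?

3

CA = [[-4, -20, 15]]
CA^2 = [[-111, 2, 25]]
Observability matrix O = [C; CA; CA^2] = [[-3, 3, 4], [-4, -20, 15], [-111, 2, 25]]
det(O) = (-3)·((-20)·25 - 15·2) - 3·((-4)·25 - 15·(-111)) + 4·((-4)·2 - (-20)·(-111)) = (-3)·(-530) - 3·1565 + 4·(-2228) = -12017 ≠ 0, so rank(O) = 3.
rank(O) = 3 = n, so the pair (A, C) is completely observable.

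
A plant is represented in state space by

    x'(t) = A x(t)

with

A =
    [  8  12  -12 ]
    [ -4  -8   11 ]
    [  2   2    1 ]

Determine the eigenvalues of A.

-4, 2, 3

det(sI - A) = s^3 - (tr A)s^2 + (M11 + M22 + M33)s - det A, where Mii is the 2×2 principal minor of A obtained by deleting row i and column i.
tr A = 8 + (-8) + 1 = 1; M11 = (-8)·1 - 11·2 = -8 - 22 = -30; M22 = 8·1 - (-12)·2 = 8 - (-24) = 32; M33 = 8·(-8) - 12·(-4) = -64 - (-48) = -16; sum of minors = -14.
det A = 8·((-8)·1 - 11·2) - 12·((-4)·1 - 11·2) + (-12)·((-4)·2 - (-8)·2) = 8·(-30) - 12·(-26) + (-12)·8 = -24.
So p(s) = det(sI - A) = s^3 - s^2 - 14s + 24.
Rational-root test: any integer root divides 24. Testing small divisors, s = 2 works: p(2) = 8 + (-4) + (-28) + 24 = 0, so (s - 2) is a factor.
Dividing, p(s) = (s - 2)(s^2 + s - 12).
Factor s^2 + s - 12: two numbers with sum -1 and product -12 are 3 and -4, so s^2 + s - 12 = (s - 3)(s + 4).
Hence p(s) = (s - 3) (s - 2) (s + 4), with roots -4, 2, 3.
At least one eigenvalue has non-negative real part, so the system is not asymptotically stable.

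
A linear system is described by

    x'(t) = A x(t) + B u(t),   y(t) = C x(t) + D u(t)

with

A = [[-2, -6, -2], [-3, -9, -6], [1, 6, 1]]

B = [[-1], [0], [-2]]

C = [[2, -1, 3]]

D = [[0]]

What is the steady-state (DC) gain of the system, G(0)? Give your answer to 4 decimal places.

G(0) = C(-A)^{-1}B + D = -C A^{-1} B + D.
det A = -18, so A^{-1} = (1/-18)·adj(A) = [[-3/2, 1/3, -1], [1/6, 0, 1/3], [1/2, -1/3, 0]]
A^{-1} B = [7/2, -5/6, -1/2]^T
C A^{-1} B = 19/3
G(0) = D - C A^{-1} B = 0 - (19/3) = -19/3 ≈ -6.3333

-6.3333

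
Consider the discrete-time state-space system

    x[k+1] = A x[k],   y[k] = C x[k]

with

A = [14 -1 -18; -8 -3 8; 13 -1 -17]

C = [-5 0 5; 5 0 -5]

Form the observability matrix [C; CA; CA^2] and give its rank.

CA = [[-5, 0, 5], [5, 0, -5]]
CA^2 = [[-5, 0, 5], [5, 0, -5]]
Observability matrix O = [C; CA; CA^2] = [[-5, 0, 5], [5, 0, -5], [-5, 0, 5], [5, 0, -5], [-5, 0, 5], [5, 0, -5]]
Every row of O is a scalar multiple of row 1 = [-5, 0, 5] (multipliers 1, -1, 1, -1, 1, -1), so the rows span a one-dimensional space.
O ≠ 0, hence rank(O) = 1.
rank(O) = 1 < n = 3, so the pair (A, C) is not completely observable.

1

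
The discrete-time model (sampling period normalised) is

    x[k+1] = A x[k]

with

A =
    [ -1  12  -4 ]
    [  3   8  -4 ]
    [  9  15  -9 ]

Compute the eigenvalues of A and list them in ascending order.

det(zI - A) = z^3 - (tr A)z^2 + (M11 + M22 + M33)z - det A, where Mii is the 2×2 principal minor of A obtained by deleting row i and column i.
tr A = (-1) + 8 + (-9) = -2; M11 = 8·(-9) - (-4)·15 = -72 - (-60) = -12; M22 = (-1)·(-9) - (-4)·9 = 9 - (-36) = 45; M33 = (-1)·8 - 12·3 = -8 - 36 = -44; sum of minors = -11.
det A = (-1)·(8·(-9) - (-4)·15) - 12·(3·(-9) - (-4)·9) + (-4)·(3·15 - 8·9) = (-1)·(-12) - 12·9 + (-4)·(-27) = 12.
So p(z) = det(zI - A) = z^3 + 2z^2 - 11z - 12.
Rational-root test: any integer root divides -12. Testing small divisors, z = -1 works: p(-1) = -1 + 2 + 11 + (-12) = 0, so (z + 1) is a factor.
Dividing, p(z) = (z + 1)(z^2 + z - 12).
Factor z^2 + z - 12: two numbers with sum -1 and product -12 are 3 and -4, so z^2 + z - 12 = (z - 3)(z + 4).
Hence p(z) = (z - 3) (z + 1) (z + 4), with roots -4, -1, 3.

-4, -1, 3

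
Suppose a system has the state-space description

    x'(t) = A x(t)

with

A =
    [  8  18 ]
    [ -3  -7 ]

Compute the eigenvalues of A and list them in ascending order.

det(sI - A) = s^2 - (tr A)s + det A, with tr A = 8 + (-7) = 1 and det A = 8·(-7) - 18·(-3) = -56 - (-54) = -2.
So p(s) = det(sI - A) = s^2 - s - 2.
Factor s^2 - s - 2: two numbers with sum 1 and product -2 are 2 and -1, so s^2 - s - 2 = (s - 2)(s + 1).
Hence p(s) = (s - 2) (s + 1), with roots -1, 2.
At least one eigenvalue has non-negative real part, so the system is not asymptotically stable.

-1, 2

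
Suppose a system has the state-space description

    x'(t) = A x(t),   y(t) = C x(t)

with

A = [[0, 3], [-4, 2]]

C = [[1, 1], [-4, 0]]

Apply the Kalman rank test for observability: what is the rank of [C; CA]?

CA = [[-4, 5], [0, -12]]
Observability matrix O = [C; CA] = [[1, 1], [-4, 0], [-4, 5], [0, -12]]
Take the 2×2 submatrix of O formed by rows 1, 2: [[1, 1], [-4, 0]]. Its determinant is 1·0 - 1·(-4) = 0 - (-4) = 4 ≠ 0.
So rank(O) ≥ 2; since O has 2 columns, rank(O) = 2.
rank(O) = 2 = n, so the pair (A, C) is completely observable.

2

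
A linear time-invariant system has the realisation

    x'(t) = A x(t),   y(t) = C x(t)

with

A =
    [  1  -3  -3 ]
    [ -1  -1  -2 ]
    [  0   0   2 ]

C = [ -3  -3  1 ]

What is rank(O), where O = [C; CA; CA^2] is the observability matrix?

CA = [[0, 12, 17]]
CA^2 = [[-12, -12, 10]]
Observability matrix O = [C; CA; CA^2] = [[-3, -3, 1], [0, 12, 17], [-12, -12, 10]]
det(O) = (-3)·(12·10 - 17·(-12)) - (-3)·(0·10 - 17·(-12)) + 1·(0·(-12) - 12·(-12)) = (-3)·324 - (-3)·204 + 1·144 = -216 ≠ 0, so rank(O) = 3.
rank(O) = 3 = n, so the pair (A, C) is completely observable.

3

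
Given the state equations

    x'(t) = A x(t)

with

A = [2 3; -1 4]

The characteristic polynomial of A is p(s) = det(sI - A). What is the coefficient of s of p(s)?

For a 2×2 matrix, det(sI - A) = s^2 - (tr A)s + det A.
tr A = 6, det A = 11.
So p(s) = s^2 - 6s + 11.
The coefficient of s is -6.

-6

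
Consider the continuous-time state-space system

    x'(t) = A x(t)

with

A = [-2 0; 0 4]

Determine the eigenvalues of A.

-2, 4

det(sI - A) = s^2 - (tr A)s + det A, with tr A = (-2) + 4 = 2 and det A = (-2)·4 - 0·0 = -8 - 0 = -8.
So p(s) = det(sI - A) = s^2 - 2s - 8.
Factor s^2 - 2s - 8: two numbers with sum 2 and product -8 are 4 and -2, so s^2 - 2s - 8 = (s - 4)(s + 2).
Hence p(s) = (s - 4) (s + 2), with roots -2, 4.
At least one eigenvalue has non-negative real part, so the system is not asymptotically stable.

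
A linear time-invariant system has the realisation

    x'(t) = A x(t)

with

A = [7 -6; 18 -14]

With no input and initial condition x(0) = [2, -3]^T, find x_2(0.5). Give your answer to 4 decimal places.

5.7554

det(sI - A) = s^2 - (tr A)s + det A, with tr A = 7 + (-14) = -7 and det A = 7·(-14) - (-6)·18 = -98 - (-108) = 10.
So p(s) = det(sI - A) = s^2 + 7s + 10.
Factor s^2 + 7s + 10: two numbers with sum -7 and product 10 are -2 and -5, so s^2 + 7s + 10 = (s + 2)(s + 5).
Hence p(s) = (s + 2) (s + 5), with roots -5, -2.
The eigenvalues -5, -2 are distinct and real, so A is diagonalisable and x(t) = e^{At} x(0) = V diag(e^{λ_i t}) V^{-1} x(0), where the columns of V are the eigenvectors.
λ = -5: A - (-5)I = [[12, -6], [18, -9]]. Row 1 gives 12·v1 + (-6)·v2 = 0, so take v_1 = [1, 2]^T.
λ = -2: A - (-2)I = [[9, -6], [18, -12]]. Row 1 gives 9·v1 + (-6)·v2 = 0, so take v_2 = [2, 3]^T.
V = [v_1 v_2] = [[1, 2], [2, 3]] has det V = -1, so V^{-1} = adj(V)/det V = [[-3, 2], [2, -1]].
Modal coordinates z(0) = V^{-1} x(0): (-3)·2 + 2·(-3) = -12; 2·2 + (-1)·(-3) = 7; so z(0) = [-12, 7]^T.
x_2(t) = Σ_i (v_i)_2 · z_i(0) · e^{λ_i t} (row 2 of V times the modal terms).
x_2(0.5) = 2·(-12)·e^{-5·0.5} + 3·7·e^{-2·0.5} = (-24)·0.082085 + 21·0.367879 = 5.7554.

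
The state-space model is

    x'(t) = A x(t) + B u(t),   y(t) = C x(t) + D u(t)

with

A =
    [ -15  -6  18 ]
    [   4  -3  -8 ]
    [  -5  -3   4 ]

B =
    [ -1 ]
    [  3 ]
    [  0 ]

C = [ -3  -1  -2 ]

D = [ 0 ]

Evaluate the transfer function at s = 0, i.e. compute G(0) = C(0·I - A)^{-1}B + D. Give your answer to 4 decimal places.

1.4667

G(0) = C(-A)^{-1}B + D = -C A^{-1} B + D.
det A = -90, so A^{-1} = (1/-90)·adj(A) = [[2/5, 1/3, -17/15], [-4/15, -1/3, 8/15], [3/10, 1/6, -23/30]]
A^{-1} B = [3/5, -11/15, 1/5]^T
C A^{-1} B = -22/15
G(0) = D - C A^{-1} B = 0 - (-22/15) = 22/15 ≈ 1.4667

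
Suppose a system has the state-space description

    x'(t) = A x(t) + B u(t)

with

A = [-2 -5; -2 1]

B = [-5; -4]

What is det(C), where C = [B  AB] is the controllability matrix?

AB = [[30], [6]]
Controllability matrix C = [B  AB] = [[-5, 30], [-4, 6]]
det(C) = (-5)·6 - 30·(-4) = -30 - (-120) = 90
Since det(C) ≠ 0, rank(C) = 2 and the system is completely controllable.

90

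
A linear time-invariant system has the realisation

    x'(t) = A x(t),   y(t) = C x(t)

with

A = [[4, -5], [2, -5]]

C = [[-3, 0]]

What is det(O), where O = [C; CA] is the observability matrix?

CA = [[-12, 15]]
Observability matrix O = [C; CA] = [[-3, 0], [-12, 15]]
det(O) = (-3)·15 - 0·(-12) = -45 - 0 = -45
Since det(O) ≠ 0, rank(O) = 2 and the system is completely observable.

-45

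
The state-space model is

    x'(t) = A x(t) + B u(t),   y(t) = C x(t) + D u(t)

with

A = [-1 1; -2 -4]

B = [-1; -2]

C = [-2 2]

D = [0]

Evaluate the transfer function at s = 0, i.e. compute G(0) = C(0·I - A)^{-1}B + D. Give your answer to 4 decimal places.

2.0000

G(0) = C(-A)^{-1}B + D = -C A^{-1} B + D.
det A = 6, so A^{-1} = (1/6)·adj(A) = [[-2/3, -1/6], [1/3, -1/6]]
A^{-1} B = [1, 0]^T
C A^{-1} B = -2
G(0) = D - C A^{-1} B = 0 - (-2) = 2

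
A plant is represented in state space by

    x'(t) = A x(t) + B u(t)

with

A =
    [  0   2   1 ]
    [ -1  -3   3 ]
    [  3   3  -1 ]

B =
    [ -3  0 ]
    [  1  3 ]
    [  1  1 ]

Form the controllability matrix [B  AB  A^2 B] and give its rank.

AB = [[3, 7], [3, -6], [-7, 8]]
A^2B = [[-1, -4], [-33, 35], [25, -5]]
Controllability matrix C = [B  AB  A^2B] = [[-3, 0, 3, 7, -1, -4], [1, 3, 3, -6, -33, 35], [1, 1, -7, 8, 25, -5]]
Take the 3×3 submatrix of C formed by columns 1, 2, 3: [[-3, 0, 3], [1, 3, 3], [1, 1, -7]]. Its determinant is (-3)·(3·(-7) - 3·1) - 0·(1·(-7) - 3·1) + 3·(1·1 - 3·1) = (-3)·(-24) - 0·(-10) + 3·(-2) = 66 ≠ 0.
So rank(C) ≥ 3; since C has 3 rows, rank(C) = 3.
rank(C) = 3 = n, so the pair (A, B) is completely controllable.

3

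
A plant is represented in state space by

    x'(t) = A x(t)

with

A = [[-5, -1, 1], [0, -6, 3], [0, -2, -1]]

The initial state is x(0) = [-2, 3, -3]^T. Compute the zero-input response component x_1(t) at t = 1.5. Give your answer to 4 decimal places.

-0.0127

det(sI - A) = s^3 - (tr A)s^2 + (M11 + M22 + M33)s - det A, where Mii is the 2×2 principal minor of A obtained by deleting row i and column i.
tr A = (-5) + (-6) + (-1) = -12; M11 = (-6)·(-1) - 3·(-2) = 6 - (-6) = 12; M22 = (-5)·(-1) - 1·0 = 5 - 0 = 5; M33 = (-5)·(-6) - (-1)·0 = 30 - 0 = 30; sum of minors = 47.
det A = (-5)·((-6)·(-1) - 3·(-2)) - (-1)·(0·(-1) - 3·0) + 1·(0·(-2) - (-6)·0) = (-5)·12 - (-1)·0 + 1·0 = -60.
So p(s) = det(sI - A) = s^3 + 12s^2 + 47s + 60.
Rational-root test: any integer root divides 60. Testing small divisors, s = -3 works: p(-3) = -27 + 108 + (-141) + 60 = 0, so (s + 3) is a factor.
Dividing, p(s) = (s + 3)(s^2 + 9s + 20).
Factor s^2 + 9s + 20: two numbers with sum -9 and product 20 are -4 and -5, so s^2 + 9s + 20 = (s + 4)(s + 5).
Hence p(s) = (s + 3) (s + 4) (s + 5), with roots -5, -4, -3.
The eigenvalues -5, -4, -3 are distinct and real, so A is diagonalisable and x(t) = e^{At} x(0) = V diag(e^{λ_i t}) V^{-1} x(0), where the columns of V are the eigenvectors.
λ = -5: A - (-5)I = [[0, -1, 1], [0, -1, 3], [0, -2, 4]]. v must be orthogonal to every row; (row 1) × (row 2) = [-2, 0, 0], so take v_1 = [1, 0, 0]^T.
λ = -4: A - (-4)I = [[-1, -1, 1], [0, -2, 3], [0, -2, 3]]. v must be orthogonal to every row; (row 1) × (row 2) = [-1, 3, 2], so take v_2 = [-1, 3, 2]^T.
λ = -3: A - (-3)I = [[-2, -1, 1], [0, -3, 3], [0, -2, 2]]. v must be orthogonal to every row; (row 1) × (row 2) = [0, 6, 6], so take v_3 = [0, 1, 1]^T.
V = [v_1 v_2 v_3] = [[1, -1, 0], [0, 3, 1], [0, 2, 1]] has det V = 1, so V^{-1} = adj(V)/det V = [[1, 1, -1], [0, 1, -1], [0, -2, 3]].
Modal coordinates z(0) = V^{-1} x(0): 1·(-2) + 1·3 + (-1)·(-3) = 4; 0·(-2) + 1·3 + (-1)·(-3) = 6; 0·(-2) + (-2)·3 + 3·(-3) = -15; so z(0) = [4, 6, -15]^T.
x_1(t) = Σ_i (v_i)_1 · z_i(0) · e^{λ_i t} (row 1 of V times the modal terms).
x_1(1.5) = 1·4·e^{-5·1.5} + (-1)·6·e^{-4·1.5} + 0·(-15)·e^{-3·1.5} = 4·0.000553 + (-6)·0.002479 + 0·0.011109 = -0.0127.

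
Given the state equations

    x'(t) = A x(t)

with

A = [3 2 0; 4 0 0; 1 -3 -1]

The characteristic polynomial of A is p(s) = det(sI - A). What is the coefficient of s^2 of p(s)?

Expand det(sI - A) for the 3×3 matrix.
p(s) = s^3 - 2s^2 - 11s - 8.
(Check: constant term = det(-A) = (-1)^3 det A = -8; coefficient of s^2 = -tr A = -2.)
The coefficient of s^2 is -2.

-2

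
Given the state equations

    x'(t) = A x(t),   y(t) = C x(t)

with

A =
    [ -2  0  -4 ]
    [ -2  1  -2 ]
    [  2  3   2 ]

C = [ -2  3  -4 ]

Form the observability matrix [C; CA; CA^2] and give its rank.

CA = [[-10, -9, -6]]
CA^2 = [[26, -27, 46]]
Observability matrix O = [C; CA; CA^2] = [[-2, 3, -4], [-10, -9, -6], [26, -27, 46]]
det(O) = (-2)·((-9)·46 - (-6)·(-27)) - 3·((-10)·46 - (-6)·26) + (-4)·((-10)·(-27) - (-9)·26) = (-2)·(-576) - 3·(-304) + (-4)·504 = 48 ≠ 0, so rank(O) = 3.
rank(O) = 3 = n, so the pair (A, C) is completely observable.

3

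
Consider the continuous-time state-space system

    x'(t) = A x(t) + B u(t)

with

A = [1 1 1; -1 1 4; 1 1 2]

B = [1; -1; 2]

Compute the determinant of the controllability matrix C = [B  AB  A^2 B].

-64

AB = [[2], [6], [4]]
A^2B = [[12], [20], [16]]
Controllability matrix C = [B  AB  A^2B] = [[1, 2, 12], [-1, 6, 20], [2, 4, 16]]
Expanding along the first row, det(C) = 1·(6·16 - 20·4) - 2·((-1)·16 - 20·2) + 12·((-1)·4 - 6·2) = 1·16 - 2·(-56) + 12·(-16) = -64
Since det(C) ≠ 0, rank(C) = 3 and the system is completely controllable.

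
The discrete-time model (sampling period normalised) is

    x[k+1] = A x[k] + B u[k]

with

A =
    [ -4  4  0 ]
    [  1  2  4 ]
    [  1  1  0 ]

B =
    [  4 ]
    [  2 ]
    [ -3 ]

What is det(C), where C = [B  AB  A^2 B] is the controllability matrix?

AB = [[-8], [-4], [6]]
A^2B = [[16], [8], [-12]]
Controllability matrix C = [B  AB  A^2B] = [[4, -8, 16], [2, -4, 8], [-3, 6, -12]]
Expanding along the first row, det(C) = 4·((-4)·(-12) - 8·6) - (-8)·(2·(-12) - 8·(-3)) + 16·(2·6 - (-4)·(-3)) = 4·0 - (-8)·0 + 16·0 = 0
Since det(C) = 0, rank(C) < 3 and the system is not completely controllable.

0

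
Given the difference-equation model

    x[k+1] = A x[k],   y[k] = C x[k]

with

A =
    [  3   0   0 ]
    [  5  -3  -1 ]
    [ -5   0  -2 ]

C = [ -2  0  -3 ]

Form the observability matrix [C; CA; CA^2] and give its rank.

CA = [[9, 0, 6]]
CA^2 = [[-3, 0, -12]]
Observability matrix O = [C; CA; CA^2] = [[-2, 0, -3], [9, 0, 6], [-3, 0, -12]]
Column 2 of O is identically zero, so rank(O) ≤ 2.
The 2×2 minor from rows 1, 2, columns 1, 3 is (-2)·6 - (-3)·9 = -12 - (-27) = 15 ≠ 0, so rank(O) = 2.
rank(O) = 2 < n = 3, so the pair (A, C) is not completely observable.

2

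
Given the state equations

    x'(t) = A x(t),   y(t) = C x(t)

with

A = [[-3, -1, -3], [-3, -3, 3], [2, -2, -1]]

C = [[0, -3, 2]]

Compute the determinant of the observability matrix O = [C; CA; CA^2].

-2411

CA = [[13, 5, -11]]
CA^2 = [[-76, -6, -13]]
Observability matrix O = [C; CA; CA^2] = [[0, -3, 2], [13, 5, -11], [-76, -6, -13]]
Expanding along the first row, det(O) = 0·(5·(-13) - (-11)·(-6)) - (-3)·(13·(-13) - (-11)·(-76)) + 2·(13·(-6) - 5·(-76)) = 0·(-131) - (-3)·(-1005) + 2·302 = -2411
Since det(O) ≠ 0, rank(O) = 3 and the system is completely observable.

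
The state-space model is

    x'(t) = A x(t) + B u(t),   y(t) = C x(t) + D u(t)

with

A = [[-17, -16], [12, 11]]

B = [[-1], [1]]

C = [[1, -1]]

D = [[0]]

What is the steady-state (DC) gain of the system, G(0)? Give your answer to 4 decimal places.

-2.0000

G(0) = C(-A)^{-1}B + D = -C A^{-1} B + D.
det A = 5, so A^{-1} = (1/5)·adj(A) = [[11/5, 16/5], [-12/5, -17/5]]
A^{-1} B = [1, -1]^T
C A^{-1} B = 2
G(0) = D - C A^{-1} B = 0 - (2) = -2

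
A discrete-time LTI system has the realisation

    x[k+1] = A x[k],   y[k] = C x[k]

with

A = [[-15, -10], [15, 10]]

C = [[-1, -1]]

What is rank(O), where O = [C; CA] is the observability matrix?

1

CA = [[0, 0]]
Observability matrix O = [C; CA] = [[-1, -1], [0, 0]]
Every row of O is a scalar multiple of row 1 = [-1, -1] (multipliers 1, 0), so the rows span a one-dimensional space.
O ≠ 0, hence rank(O) = 1.
rank(O) = 1 < n = 2, so the pair (A, C) is not completely observable.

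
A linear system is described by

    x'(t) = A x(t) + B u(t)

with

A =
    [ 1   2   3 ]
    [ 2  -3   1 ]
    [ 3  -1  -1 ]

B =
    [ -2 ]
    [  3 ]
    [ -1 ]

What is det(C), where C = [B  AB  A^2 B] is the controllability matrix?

1951

AB = [[1], [-14], [-8]]
A^2B = [[-51], [36], [25]]
Controllability matrix C = [B  AB  A^2B] = [[-2, 1, -51], [3, -14, 36], [-1, -8, 25]]
Expanding along the first row, det(C) = (-2)·((-14)·25 - 36·(-8)) - 1·(3·25 - 36·(-1)) + (-51)·(3·(-8) - (-14)·(-1)) = (-2)·(-62) - 1·111 + (-51)·(-38) = 1951
Since det(C) ≠ 0, rank(C) = 3 and the system is completely controllable.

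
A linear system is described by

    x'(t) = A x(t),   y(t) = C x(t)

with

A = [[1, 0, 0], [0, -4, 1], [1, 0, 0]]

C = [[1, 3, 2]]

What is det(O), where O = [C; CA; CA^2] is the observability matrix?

CA = [[3, -12, 3]]
CA^2 = [[6, 48, -12]]
Observability matrix O = [C; CA; CA^2] = [[1, 3, 2], [3, -12, 3], [6, 48, -12]]
Expanding along the first row, det(O) = 1·((-12)·(-12) - 3·48) - 3·(3·(-12) - 3·6) + 2·(3·48 - (-12)·6) = 1·0 - 3·(-54) + 2·216 = 594
Since det(O) ≠ 0, rank(O) = 3 and the system is completely observable.

594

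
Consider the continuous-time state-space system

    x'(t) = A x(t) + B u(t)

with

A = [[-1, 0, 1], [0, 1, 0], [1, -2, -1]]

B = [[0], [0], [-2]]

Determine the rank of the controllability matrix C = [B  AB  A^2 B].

AB = [[-2], [0], [2]]
A^2B = [[4], [0], [-4]]
Controllability matrix C = [B  AB  A^2B] = [[0, -2, 4], [0, 0, 0], [-2, 2, -4]]
Row 2 of C is identically zero, so rank(C) ≤ 2.
The 2×2 minor from rows 1, 3, columns 1, 2 is 0·2 - (-2)·(-2) = 0 - 4 = -4 ≠ 0, so rank(C) = 2.
rank(C) = 2 < n = 3, so the pair (A, B) is not completely controllable.

2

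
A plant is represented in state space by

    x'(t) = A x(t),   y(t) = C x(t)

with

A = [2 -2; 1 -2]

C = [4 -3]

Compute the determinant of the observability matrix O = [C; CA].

CA = [[5, -2]]
Observability matrix O = [C; CA] = [[4, -3], [5, -2]]
det(O) = 4·(-2) - (-3)·5 = -8 - (-15) = 7
Since det(O) ≠ 0, rank(O) = 2 and the system is completely observable.

7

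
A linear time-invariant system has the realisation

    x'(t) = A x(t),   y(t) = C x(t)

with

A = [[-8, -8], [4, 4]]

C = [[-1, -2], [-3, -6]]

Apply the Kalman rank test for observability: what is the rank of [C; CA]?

CA = [[0, 0], [0, 0]]
Observability matrix O = [C; CA] = [[-1, -2], [-3, -6], [0, 0], [0, 0]]
Every row of O is a scalar multiple of row 1 = [-1, -2] (multipliers 1, 3, 0, 0), so the rows span a one-dimensional space.
O ≠ 0, hence rank(O) = 1.
rank(O) = 1 < n = 2, so the pair (A, C) is not completely observable.

1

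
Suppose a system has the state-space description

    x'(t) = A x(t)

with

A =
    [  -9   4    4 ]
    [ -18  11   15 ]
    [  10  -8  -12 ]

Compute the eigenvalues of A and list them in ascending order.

det(sI - A) = s^3 - (tr A)s^2 + (M11 + M22 + M33)s - det A, where Mii is the 2×2 principal minor of A obtained by deleting row i and column i.
tr A = (-9) + 11 + (-12) = -10; M11 = 11·(-12) - 15·(-8) = -132 - (-120) = -12; M22 = (-9)·(-12) - 4·10 = 108 - 40 = 68; M33 = (-9)·11 - 4·(-18) = -99 - (-72) = -27; sum of minors = 29.
det A = (-9)·(11·(-12) - 15·(-8)) - 4·((-18)·(-12) - 15·10) + 4·((-18)·(-8) - 11·10) = (-9)·(-12) - 4·66 + 4·34 = -20.
So p(s) = det(sI - A) = s^3 + 10s^2 + 29s + 20.
Rational-root test: any integer root divides 20. Testing small divisors, s = -1 works: p(-1) = -1 + 10 + (-29) + 20 = 0, so (s + 1) is a factor.
Dividing, p(s) = (s + 1)(s^2 + 9s + 20).
Factor s^2 + 9s + 20: two numbers with sum -9 and product 20 are -4 and -5, so s^2 + 9s + 20 = (s + 4)(s + 5).
Hence p(s) = (s + 1) (s + 4) (s + 5), with roots -5, -4, -1.
All eigenvalues have negative real part, so the system is asymptotically stable.

-5, -4, -1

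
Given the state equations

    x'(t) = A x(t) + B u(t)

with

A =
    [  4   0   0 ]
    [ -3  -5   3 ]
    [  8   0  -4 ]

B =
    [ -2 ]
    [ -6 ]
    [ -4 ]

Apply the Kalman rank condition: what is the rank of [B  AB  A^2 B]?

AB = [[-8], [24], [0]]
A^2B = [[-32], [-96], [-64]]
Controllability matrix C = [B  AB  A^2B] = [[-2, -8, -32], [-6, 24, -96], [-4, 0, -64]]
The rows r1, r2, r3 of C are linearly dependent: -3·r1 - r2 + 3·r3 = 0 (check each entry), so rank(C) ≤ 2.
The 2×2 minor from rows 1, 2, columns 1, 2 is (-2)·24 - (-8)·(-6) = -48 - 48 = -96 ≠ 0, so rank(C) = 2.
rank(C) = 2 < n = 3, so the pair (A, B) is not completely controllable.

2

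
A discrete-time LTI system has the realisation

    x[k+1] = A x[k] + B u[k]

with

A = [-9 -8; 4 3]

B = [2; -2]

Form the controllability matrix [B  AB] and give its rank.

AB = [[-2], [2]]
Controllability matrix C = [B  AB] = [[2, -2], [-2, 2]]
Every column of C is a scalar multiple of column 1 = [2, -2] (multipliers 1, -1), so the columns span a one-dimensional space.
C ≠ 0, hence rank(C) = 1.
rank(C) = 1 < n = 2, so the pair (A, B) is not completely controllable.

1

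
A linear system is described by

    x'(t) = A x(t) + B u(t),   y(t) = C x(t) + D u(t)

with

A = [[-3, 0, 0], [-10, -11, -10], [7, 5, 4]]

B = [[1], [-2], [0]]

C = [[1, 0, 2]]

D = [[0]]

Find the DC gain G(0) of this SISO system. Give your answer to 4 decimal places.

0.0000

G(0) = C(-A)^{-1}B + D = -C A^{-1} B + D.
det A = -18, so A^{-1} = (1/-18)·adj(A) = [[-1/3, 0, 0], [5/3, 2/3, 5/3], [-3/2, -5/6, -11/6]]
A^{-1} B = [-1/3, 1/3, 1/6]^T
C A^{-1} B = 0
G(0) = D - C A^{-1} B = 0 - (0) = 0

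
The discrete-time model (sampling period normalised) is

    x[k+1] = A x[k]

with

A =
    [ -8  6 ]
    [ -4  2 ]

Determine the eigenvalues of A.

det(zI - A) = z^2 - (tr A)z + det A, with tr A = (-8) + 2 = -6 and det A = (-8)·2 - 6·(-4) = -16 - (-24) = 8.
So p(z) = det(zI - A) = z^2 + 6z + 8.
Factor z^2 + 6z + 8: two numbers with sum -6 and product 8 are -2 and -4, so z^2 + 6z + 8 = (z + 2)(z + 4).
Hence p(z) = (z + 2) (z + 4), with roots -4, -2.

-4, -2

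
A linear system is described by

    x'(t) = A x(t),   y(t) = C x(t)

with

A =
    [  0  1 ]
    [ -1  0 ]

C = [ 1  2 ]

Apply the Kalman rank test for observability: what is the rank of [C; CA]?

CA = [[-2, 1]]
Observability matrix O = [C; CA] = [[1, 2], [-2, 1]]
det(O) = 1·1 - 2·(-2) = 1 - (-4) = 5 ≠ 0, so rank(O) = 2.
rank(O) = 2 = n, so the pair (A, C) is completely observable.

2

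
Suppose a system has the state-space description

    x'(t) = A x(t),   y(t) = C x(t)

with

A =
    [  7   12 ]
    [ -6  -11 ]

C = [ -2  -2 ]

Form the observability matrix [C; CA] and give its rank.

1

CA = [[-2, -2]]
Observability matrix O = [C; CA] = [[-2, -2], [-2, -2]]
Every row of O is a scalar multiple of row 1 = [-2, -2] (multipliers 1, 1), so the rows span a one-dimensional space.
O ≠ 0, hence rank(O) = 1.
rank(O) = 1 < n = 2, so the pair (A, C) is not completely observable.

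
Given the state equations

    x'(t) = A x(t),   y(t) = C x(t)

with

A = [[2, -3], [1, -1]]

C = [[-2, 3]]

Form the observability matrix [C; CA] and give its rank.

CA = [[-1, 3]]
Observability matrix O = [C; CA] = [[-2, 3], [-1, 3]]
det(O) = (-2)·3 - 3·(-1) = -6 - (-3) = -3 ≠ 0, so rank(O) = 2.
rank(O) = 2 = n, so the pair (A, C) is completely observable.

2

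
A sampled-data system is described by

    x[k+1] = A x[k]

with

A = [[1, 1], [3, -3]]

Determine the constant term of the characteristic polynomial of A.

For a 2×2 matrix, det(zI - A) = z^2 - (tr A)z + det A.
tr A = -2, det A = -6.
So p(z) = z^2 + 2z - 6.
The constant term is -6.

-6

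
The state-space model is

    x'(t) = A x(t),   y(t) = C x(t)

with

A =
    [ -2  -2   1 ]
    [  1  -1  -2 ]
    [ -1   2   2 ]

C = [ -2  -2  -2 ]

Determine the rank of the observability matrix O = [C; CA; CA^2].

3

CA = [[4, 2, -2]]
CA^2 = [[-4, -14, -4]]
Observability matrix O = [C; CA; CA^2] = [[-2, -2, -2], [4, 2, -2], [-4, -14, -4]]
det(O) = (-2)·(2·(-4) - (-2)·(-14)) - (-2)·(4·(-4) - (-2)·(-4)) + (-2)·(4·(-14) - 2·(-4)) = (-2)·(-36) - (-2)·(-24) + (-2)·(-48) = 120 ≠ 0, so rank(O) = 3.
rank(O) = 3 = n, so the pair (A, C) is completely observable.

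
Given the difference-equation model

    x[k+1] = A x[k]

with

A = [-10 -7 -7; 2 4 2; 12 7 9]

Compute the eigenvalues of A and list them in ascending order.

-3, 2, 4

det(zI - A) = z^3 - (tr A)z^2 + (M11 + M22 + M33)z - det A, where Mii is the 2×2 principal minor of A obtained by deleting row i and column i.
tr A = (-10) + 4 + 9 = 3; M11 = 4·9 - 2·7 = 36 - 14 = 22; M22 = (-10)·9 - (-7)·12 = -90 - (-84) = -6; M33 = (-10)·4 - (-7)·2 = -40 - (-14) = -26; sum of minors = -10.
det A = (-10)·(4·9 - 2·7) - (-7)·(2·9 - 2·12) + (-7)·(2·7 - 4·12) = (-10)·22 - (-7)·(-6) + (-7)·(-34) = -24.
So p(z) = det(zI - A) = z^3 - 3z^2 - 10z + 24.
Rational-root test: any integer root divides 24. Testing small divisors, z = 2 works: p(2) = 8 + (-12) + (-20) + 24 = 0, so (z - 2) is a factor.
Dividing, p(z) = (z - 2)(z^2 - z - 12).
Factor z^2 - z - 12: two numbers with sum 1 and product -12 are 4 and -3, so z^2 - z - 12 = (z - 4)(z + 3).
Hence p(z) = (z - 4) (z - 2) (z + 3), with roots -3, 2, 4.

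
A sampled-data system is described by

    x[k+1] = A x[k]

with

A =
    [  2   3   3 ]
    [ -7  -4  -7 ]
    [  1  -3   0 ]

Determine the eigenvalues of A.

-4, -1, 3

det(zI - A) = z^3 - (tr A)z^2 + (M11 + M22 + M33)z - det A, where Mii is the 2×2 principal minor of A obtained by deleting row i and column i.
tr A = 2 + (-4) + 0 = -2; M11 = (-4)·0 - (-7)·(-3) = 0 - 21 = -21; M22 = 2·0 - 3·1 = 0 - 3 = -3; M33 = 2·(-4) - 3·(-7) = -8 - (-21) = 13; sum of minors = -11.
det A = 2·((-4)·0 - (-7)·(-3)) - 3·((-7)·0 - (-7)·1) + 3·((-7)·(-3) - (-4)·1) = 2·(-21) - 3·7 + 3·25 = 12.
So p(z) = det(zI - A) = z^3 + 2z^2 - 11z - 12.
Rational-root test: any integer root divides -12. Testing small divisors, z = -1 works: p(-1) = -1 + 2 + 11 + (-12) = 0, so (z + 1) is a factor.
Dividing, p(z) = (z + 1)(z^2 + z - 12).
Factor z^2 + z - 12: two numbers with sum -1 and product -12 are 3 and -4, so z^2 + z - 12 = (z - 3)(z + 4).
Hence p(z) = (z - 3) (z + 1) (z + 4), with roots -4, -1, 3.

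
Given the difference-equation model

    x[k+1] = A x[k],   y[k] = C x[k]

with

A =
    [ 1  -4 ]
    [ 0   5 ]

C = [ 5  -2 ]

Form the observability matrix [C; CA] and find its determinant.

-140

CA = [[5, -30]]
Observability matrix O = [C; CA] = [[5, -2], [5, -30]]
det(O) = 5·(-30) - (-2)·5 = -150 - (-10) = -140
Since det(O) ≠ 0, rank(O) = 2 and the system is completely observable.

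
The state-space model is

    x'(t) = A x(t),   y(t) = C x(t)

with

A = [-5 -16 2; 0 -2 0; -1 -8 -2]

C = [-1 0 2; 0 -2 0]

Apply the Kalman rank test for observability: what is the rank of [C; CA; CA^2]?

2

CA = [[3, 0, -6], [0, 4, 0]]
CA^2 = [[-9, 0, 18], [0, -8, 0]]
Observability matrix O = [C; CA; CA^2] = [[-1, 0, 2], [0, -2, 0], [3, 0, -6], [0, 4, 0], [-9, 0, 18], [0, -8, 0]]
The columns c1, c2, c3 of O are linearly dependent: 2·c1 + c3 = 0 (check each entry), so rank(O) ≤ 2.
The 2×2 minor from rows 1, 2, columns 1, 2 is (-1)·(-2) - 0·0 = 2 - 0 = 2 ≠ 0, so rank(O) = 2.
rank(O) = 2 < n = 3, so the pair (A, C) is not completely observable.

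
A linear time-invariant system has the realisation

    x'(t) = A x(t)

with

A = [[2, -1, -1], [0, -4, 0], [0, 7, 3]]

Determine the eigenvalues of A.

det(sI - A) = s^3 - (tr A)s^2 + (M11 + M22 + M33)s - det A, where Mii is the 2×2 principal minor of A obtained by deleting row i and column i.
tr A = 2 + (-4) + 3 = 1; M11 = (-4)·3 - 0·7 = -12 - 0 = -12; M22 = 2·3 - (-1)·0 = 6 - 0 = 6; M33 = 2·(-4) - (-1)·0 = -8 - 0 = -8; sum of minors = -14.
det A = 2·((-4)·3 - 0·7) - (-1)·(0·3 - 0·0) + (-1)·(0·7 - (-4)·0) = 2·(-12) - (-1)·0 + (-1)·0 = -24.
So p(s) = det(sI - A) = s^3 - s^2 - 14s + 24.
Rational-root test: any integer root divides 24. Testing small divisors, s = 2 works: p(2) = 8 + (-4) + (-28) + 24 = 0, so (s - 2) is a factor.
Dividing, p(s) = (s - 2)(s^2 + s - 12).
Factor s^2 + s - 12: two numbers with sum -1 and product -12 are 3 and -4, so s^2 + s - 12 = (s - 3)(s + 4).
Hence p(s) = (s - 3) (s - 2) (s + 4), with roots -4, 2, 3.
At least one eigenvalue has non-negative real part, so the system is not asymptotically stable.

-4, 2, 3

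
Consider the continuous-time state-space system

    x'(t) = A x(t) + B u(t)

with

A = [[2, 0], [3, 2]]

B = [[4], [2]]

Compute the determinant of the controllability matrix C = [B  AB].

48

AB = [[8], [16]]
Controllability matrix C = [B  AB] = [[4, 8], [2, 16]]
det(C) = 4·16 - 8·2 = 64 - 16 = 48
Since det(C) ≠ 0, rank(C) = 2 and the system is completely controllable.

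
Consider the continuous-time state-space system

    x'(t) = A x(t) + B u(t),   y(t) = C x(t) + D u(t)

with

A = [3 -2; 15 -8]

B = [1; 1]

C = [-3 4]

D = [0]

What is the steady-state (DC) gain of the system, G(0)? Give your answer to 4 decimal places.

G(0) = C(-A)^{-1}B + D = -C A^{-1} B + D.
det A = 6, so A^{-1} = (1/6)·adj(A) = [[-4/3, 1/3], [-5/2, 1/2]]
A^{-1} B = [-1, -2]^T
C A^{-1} B = -5
G(0) = D - C A^{-1} B = 0 - (-5) = 5

5.0000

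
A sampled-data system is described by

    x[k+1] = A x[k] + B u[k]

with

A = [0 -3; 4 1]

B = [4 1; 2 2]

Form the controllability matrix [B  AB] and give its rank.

AB = [[-6, -6], [18, 6]]
Controllability matrix C = [B  AB] = [[4, 1, -6, -6], [2, 2, 18, 6]]
Take the 2×2 submatrix of C formed by columns 1, 2: [[4, 1], [2, 2]]. Its determinant is 4·2 - 1·2 = 8 - 2 = 6 ≠ 0.
So rank(C) ≥ 2; since C has 2 rows, rank(C) = 2.
rank(C) = 2 = n, so the pair (A, B) is completely controllable.

2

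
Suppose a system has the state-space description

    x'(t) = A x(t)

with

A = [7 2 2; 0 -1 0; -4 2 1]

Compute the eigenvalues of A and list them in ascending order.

-1, 3, 5

det(sI - A) = s^3 - (tr A)s^2 + (M11 + M22 + M33)s - det A, where Mii is the 2×2 principal minor of A obtained by deleting row i and column i.
tr A = 7 + (-1) + 1 = 7; M11 = (-1)·1 - 0·2 = -1 - 0 = -1; M22 = 7·1 - 2·(-4) = 7 - (-8) = 15; M33 = 7·(-1) - 2·0 = -7 - 0 = -7; sum of minors = 7.
det A = 7·((-1)·1 - 0·2) - 2·(0·1 - 0·(-4)) + 2·(0·2 - (-1)·(-4)) = 7·(-1) - 2·0 + 2·(-4) = -15.
So p(s) = det(sI - A) = s^3 - 7s^2 + 7s + 15.
Rational-root test: any integer root divides 15. Testing small divisors, s = -1 works: p(-1) = -1 + (-7) + (-7) + 15 = 0, so (s + 1) is a factor.
Dividing, p(s) = (s + 1)(s^2 - 8s + 15).
Factor s^2 - 8s + 15: two numbers with sum 8 and product 15 are 5 and 3, so s^2 - 8s + 15 = (s - 5)(s - 3).
Hence p(s) = (s - 5) (s - 3) (s + 1), with roots -1, 3, 5.
At least one eigenvalue has non-negative real part, so the system is not asymptotically stable.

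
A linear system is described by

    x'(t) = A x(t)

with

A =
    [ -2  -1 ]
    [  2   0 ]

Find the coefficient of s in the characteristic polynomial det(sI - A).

2

For a 2×2 matrix, det(sI - A) = s^2 - (tr A)s + det A.
tr A = -2, det A = 2.
So p(s) = s^2 + 2s + 2.
The coefficient of s is 2.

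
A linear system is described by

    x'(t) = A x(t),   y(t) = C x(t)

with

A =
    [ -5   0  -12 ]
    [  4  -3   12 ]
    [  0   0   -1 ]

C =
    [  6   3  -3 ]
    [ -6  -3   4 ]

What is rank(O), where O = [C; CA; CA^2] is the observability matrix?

2

CA = [[-18, -9, -33], [18, 9, 32]]
CA^2 = [[54, 27, 141], [-54, -27, -140]]
Observability matrix O = [C; CA; CA^2] = [[6, 3, -3], [-6, -3, 4], [-18, -9, -33], [18, 9, 32], [54, 27, 141], [-54, -27, -140]]
The columns c1, c2, c3 of O are linearly dependent: -c1 + 2·c2 = 0 (check each entry), so rank(O) ≤ 2.
The 2×2 minor from rows 1, 2, columns 1, 3 is 6·4 - (-3)·(-6) = 24 - 18 = 6 ≠ 0, so rank(O) = 2.
rank(O) = 2 < n = 3, so the pair (A, C) is not completely observable.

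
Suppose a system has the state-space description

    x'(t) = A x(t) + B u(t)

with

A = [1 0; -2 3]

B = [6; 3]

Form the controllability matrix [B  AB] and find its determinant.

AB = [[6], [-3]]
Controllability matrix C = [B  AB] = [[6, 6], [3, -3]]
det(C) = 6·(-3) - 6·3 = -18 - 18 = -36
Since det(C) ≠ 0, rank(C) = 2 and the system is completely controllable.

-36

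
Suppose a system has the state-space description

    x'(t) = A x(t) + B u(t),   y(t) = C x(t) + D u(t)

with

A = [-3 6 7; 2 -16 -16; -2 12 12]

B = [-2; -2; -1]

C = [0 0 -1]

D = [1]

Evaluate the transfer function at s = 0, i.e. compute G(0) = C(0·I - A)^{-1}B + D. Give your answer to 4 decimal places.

9.5000

G(0) = C(-A)^{-1}B + D = -C A^{-1} B + D.
det A = -8, so A^{-1} = (1/-8)·adj(A) = [[0, -3/2, -2], [-1, 11/4, 17/4], [1, -3, -9/2]]
A^{-1} B = [5, -31/4, 17/2]^T
C A^{-1} B = -17/2
G(0) = D - C A^{-1} B = 1 - (-17/2) = 19/2 ≈ 9.5000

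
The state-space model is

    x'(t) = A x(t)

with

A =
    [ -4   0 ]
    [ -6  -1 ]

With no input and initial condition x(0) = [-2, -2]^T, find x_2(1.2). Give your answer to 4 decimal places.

det(sI - A) = s^2 - (tr A)s + det A, with tr A = (-4) + (-1) = -5 and det A = (-4)·(-1) - 0·(-6) = 4 - 0 = 4.
So p(s) = det(sI - A) = s^2 + 5s + 4.
Factor s^2 + 5s + 4: two numbers with sum -5 and product 4 are -1 and -4, so s^2 + 5s + 4 = (s + 1)(s + 4).
Hence p(s) = (s + 1) (s + 4), with roots -4, -1.
The eigenvalues -4, -1 are distinct and real, so A is diagonalisable and x(t) = e^{At} x(0) = V diag(e^{λ_i t}) V^{-1} x(0), where the columns of V are the eigenvectors.
λ = -4: A - (-4)I = [[0, 0], [-6, 3]]. Row 2 gives (-6)·v1 + 3·v2 = 0, so take v_1 = [1, 2]^T.
λ = -1: A - (-1)I = [[-3, 0], [-6, 0]]. Row 1 gives (-3)·v1 + 0·v2 = 0, so take v_2 = [0, 1]^T.
V = [v_1 v_2] = [[1, 0], [2, 1]] has det V = 1, so V^{-1} = adj(V)/det V = [[1, 0], [-2, 1]].
Modal coordinates z(0) = V^{-1} x(0): 1·(-2) + 0·(-2) = -2; (-2)·(-2) + 1·(-2) = 2; so z(0) = [-2, 2]^T.
x_2(t) = Σ_i (v_i)_2 · z_i(0) · e^{λ_i t} (row 2 of V times the modal terms).
x_2(1.2) = 2·(-2)·e^{-4·1.2} + 1·2·e^{-1·1.2} = (-4)·0.008230 + 2·0.301194 = 0.5695.

0.5695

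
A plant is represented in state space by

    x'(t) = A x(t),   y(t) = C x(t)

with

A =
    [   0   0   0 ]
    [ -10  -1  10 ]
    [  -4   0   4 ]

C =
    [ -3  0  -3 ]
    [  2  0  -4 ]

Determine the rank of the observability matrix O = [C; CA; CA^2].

CA = [[12, 0, -12], [16, 0, -16]]
CA^2 = [[48, 0, -48], [64, 0, -64]]
Observability matrix O = [C; CA; CA^2] = [[-3, 0, -3], [2, 0, -4], [12, 0, -12], [16, 0, -16], [48, 0, -48], [64, 0, -64]]
Column 2 of O is identically zero, so rank(O) ≤ 2.
The 2×2 minor from rows 1, 2, columns 1, 3 is (-3)·(-4) - (-3)·2 = 12 - (-6) = 18 ≠ 0, so rank(O) = 2.
rank(O) = 2 < n = 3, so the pair (A, C) is not completely observable.

2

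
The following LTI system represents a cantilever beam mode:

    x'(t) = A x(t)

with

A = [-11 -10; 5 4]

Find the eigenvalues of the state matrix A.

-6, -1

det(sI - A) = s^2 - (tr A)s + det A, with tr A = (-11) + 4 = -7 and det A = (-11)·4 - (-10)·5 = -44 - (-50) = 6.
So p(s) = det(sI - A) = s^2 + 7s + 6.
Factor s^2 + 7s + 6: two numbers with sum -7 and product 6 are -1 and -6, so s^2 + 7s + 6 = (s + 1)(s + 6).
Hence p(s) = (s + 1) (s + 6), with roots -6, -1.
All eigenvalues have negative real part, so the system is asymptotically stable.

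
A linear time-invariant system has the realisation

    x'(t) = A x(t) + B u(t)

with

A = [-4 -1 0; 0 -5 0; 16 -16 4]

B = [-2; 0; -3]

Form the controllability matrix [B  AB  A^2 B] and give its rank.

2

AB = [[8], [0], [-44]]
A^2B = [[-32], [0], [-48]]
Controllability matrix C = [B  AB  A^2B] = [[-2, 8, -32], [0, 0, 0], [-3, -44, -48]]
Row 2 of C is identically zero, so rank(C) ≤ 2.
The 2×2 minor from rows 1, 3, columns 1, 2 is (-2)·(-44) - 8·(-3) = 88 - (-24) = 112 ≠ 0, so rank(C) = 2.
rank(C) = 2 < n = 3, so the pair (A, B) is not completely controllable.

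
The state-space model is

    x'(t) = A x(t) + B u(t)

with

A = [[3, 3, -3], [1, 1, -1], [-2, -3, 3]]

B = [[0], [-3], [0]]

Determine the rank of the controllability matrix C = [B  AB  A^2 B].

3

AB = [[-9], [-3], [9]]
A^2B = [[-63], [-21], [54]]
Controllability matrix C = [B  AB  A^2B] = [[0, -9, -63], [-3, -3, -21], [0, 9, 54]]
det(C) = 0·((-3)·54 - (-21)·9) - (-9)·((-3)·54 - (-21)·0) + (-63)·((-3)·9 - (-3)·0) = 0·27 - (-9)·(-162) + (-63)·(-27) = 243 ≠ 0, so rank(C) = 3.
rank(C) = 3 = n, so the pair (A, B) is completely controllable.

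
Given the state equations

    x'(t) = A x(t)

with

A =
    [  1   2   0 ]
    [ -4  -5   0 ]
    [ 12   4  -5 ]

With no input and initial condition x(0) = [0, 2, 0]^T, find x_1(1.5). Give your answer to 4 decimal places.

det(sI - A) = s^3 - (tr A)s^2 + (M11 + M22 + M33)s - det A, where Mii is the 2×2 principal minor of A obtained by deleting row i and column i.
tr A = 1 + (-5) + (-5) = -9; M11 = (-5)·(-5) - 0·4 = 25 - 0 = 25; M22 = 1·(-5) - 0·12 = -5 - 0 = -5; M33 = 1·(-5) - 2·(-4) = -5 - (-8) = 3; sum of minors = 23.
det A = 1·((-5)·(-5) - 0·4) - 2·((-4)·(-5) - 0·12) + 0·((-4)·4 - (-5)·12) = 1·25 - 2·20 + 0·44 = -15.
So p(s) = det(sI - A) = s^3 + 9s^2 + 23s + 15.
Rational-root test: any integer root divides 15. Testing small divisors, s = -1 works: p(-1) = -1 + 9 + (-23) + 15 = 0, so (s + 1) is a factor.
Dividing, p(s) = (s + 1)(s^2 + 8s + 15).
Factor s^2 + 8s + 15: two numbers with sum -8 and product 15 are -3 and -5, so s^2 + 8s + 15 = (s + 3)(s + 5).
Hence p(s) = (s + 1) (s + 3) (s + 5), with roots -5, -3, -1.
The eigenvalues -5, -3, -1 are distinct and real, so A is diagonalisable and x(t) = e^{At} x(0) = V diag(e^{λ_i t}) V^{-1} x(0), where the columns of V are the eigenvectors.
λ = -5: A - (-5)I = [[6, 2, 0], [-4, 0, 0], [12, 4, 0]]. v must be orthogonal to every row; (row 1) × (row 2) = [0, 0, 8], so take v_1 = [0, 0, 1]^T.
λ = -3: A - (-3)I = [[4, 2, 0], [-4, -2, 0], [12, 4, -2]]. v must be orthogonal to every row; (row 1) × (row 3) = [-4, 8, -8], so take v_2 = [-1, 2, -2]^T.
λ = -1: A - (-1)I = [[2, 2, 0], [-4, -4, 0], [12, 4, -4]]. v must be orthogonal to every row; (row 1) × (row 3) = [-8, 8, -16], so take v_3 = [1, -1, 2]^T.
V = [v_1 v_2 v_3] = [[0, -1, 1], [0, 2, -1], [1, -2, 2]] has det V = -1, so V^{-1} = adj(V)/det V = [[-2, 0, 1], [1, 1, 0], [2, 1, 0]].
Modal coordinates z(0) = V^{-1} x(0): (-2)·0 + 0·2 + 1·0 = 0; 1·0 + 1·2 + 0·0 = 2; 2·0 + 1·2 + 0·0 = 2; so z(0) = [0, 2, 2]^T.
x_1(t) = Σ_i (v_i)_1 · z_i(0) · e^{λ_i t} (row 1 of V times the modal terms).
x_1(1.5) = 0·0·e^{-5·1.5} + (-1)·2·e^{-3·1.5} + 1·2·e^{-1·1.5} = 0·0.000553 + (-2)·0.011109 + 2·0.223130 = 0.4240.

0.4240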